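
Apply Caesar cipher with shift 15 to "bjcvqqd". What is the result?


Caesar cipher: shift "bjcvqqd" by 15
  'b' (pos 1) + 15 = pos 16 = 'q'
  'j' (pos 9) + 15 = pos 24 = 'y'
  'c' (pos 2) + 15 = pos 17 = 'r'
  'v' (pos 21) + 15 = pos 10 = 'k'
  'q' (pos 16) + 15 = pos 5 = 'f'
  'q' (pos 16) + 15 = pos 5 = 'f'
  'd' (pos 3) + 15 = pos 18 = 's'
Result: qyrkffs

qyrkffs


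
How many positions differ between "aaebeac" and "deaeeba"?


Comparing "aaebeac" and "deaeeba" position by position:
  Position 0: 'a' vs 'd' => DIFFER
  Position 1: 'a' vs 'e' => DIFFER
  Position 2: 'e' vs 'a' => DIFFER
  Position 3: 'b' vs 'e' => DIFFER
  Position 4: 'e' vs 'e' => same
  Position 5: 'a' vs 'b' => DIFFER
  Position 6: 'c' vs 'a' => DIFFER
Positions that differ: 6

6


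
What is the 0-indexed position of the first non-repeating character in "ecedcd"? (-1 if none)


Input: ecedcd
Character frequencies:
  'c': 2
  'd': 2
  'e': 2
Scanning left to right for freq == 1:
  Position 0 ('e'): freq=2, skip
  Position 1 ('c'): freq=2, skip
  Position 2 ('e'): freq=2, skip
  Position 3 ('d'): freq=2, skip
  Position 4 ('c'): freq=2, skip
  Position 5 ('d'): freq=2, skip
  No unique character found => answer = -1

-1


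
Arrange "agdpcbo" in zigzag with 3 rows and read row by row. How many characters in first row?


Zigzag "agdpcbo" into 3 rows:
Placing characters:
  'a' => row 0
  'g' => row 1
  'd' => row 2
  'p' => row 1
  'c' => row 0
  'b' => row 1
  'o' => row 2
Rows:
  Row 0: "ac"
  Row 1: "gpb"
  Row 2: "do"
First row length: 2

2


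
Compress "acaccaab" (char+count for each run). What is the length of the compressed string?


Input: acaccaab
Runs:
  'a' x 1 => "a1"
  'c' x 1 => "c1"
  'a' x 1 => "a1"
  'c' x 2 => "c2"
  'a' x 2 => "a2"
  'b' x 1 => "b1"
Compressed: "a1c1a1c2a2b1"
Compressed length: 12

12


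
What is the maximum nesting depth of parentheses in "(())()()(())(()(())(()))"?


Input: "(())()()(())(()(())(()))"
Tracking depth:
  Position 0 '(': depth becomes 1
  Position 1 '(': depth becomes 2
  Position 2 ')': depth becomes 1
  Position 3 ')': depth becomes 0
  Position 4 '(': depth becomes 1
  Position 5 ')': depth becomes 0
  Position 6 '(': depth becomes 1
  Position 7 ')': depth becomes 0
  Position 8 '(': depth becomes 1
  Position 9 '(': depth becomes 2
  Position 10 ')': depth becomes 1
  Position 11 ')': depth becomes 0
  Position 12 '(': depth becomes 1
  Position 13 '(': depth becomes 2
  Position 14 ')': depth becomes 1
  Position 15 '(': depth becomes 2
  Position 16 '(': depth becomes 3
  Position 17 ')': depth becomes 2
  Position 18 ')': depth becomes 1
  Position 19 '(': depth becomes 2
  Position 20 '(': depth becomes 3
  Position 21 ')': depth becomes 2
  Position 22 ')': depth becomes 1
  Position 23 ')': depth becomes 0
Maximum depth reached: 3

3


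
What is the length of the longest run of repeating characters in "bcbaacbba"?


Input: "bcbaacbba"
Scanning for longest run:
  Position 1 ('c'): new char, reset run to 1
  Position 2 ('b'): new char, reset run to 1
  Position 3 ('a'): new char, reset run to 1
  Position 4 ('a'): continues run of 'a', length=2
  Position 5 ('c'): new char, reset run to 1
  Position 6 ('b'): new char, reset run to 1
  Position 7 ('b'): continues run of 'b', length=2
  Position 8 ('a'): new char, reset run to 1
Longest run: 'a' with length 2

2


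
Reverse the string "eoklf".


Input: eoklf
Reading characters right to left:
  Position 4: 'f'
  Position 3: 'l'
  Position 2: 'k'
  Position 1: 'o'
  Position 0: 'e'
Reversed: flkoe

flkoe


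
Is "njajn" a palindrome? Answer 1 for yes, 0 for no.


Input: njajn
Reversed: njajn
  Compare pos 0 ('n') with pos 4 ('n'): match
  Compare pos 1 ('j') with pos 3 ('j'): match
Result: palindrome

1


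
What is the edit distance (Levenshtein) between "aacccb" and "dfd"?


Computing edit distance: "aacccb" -> "dfd"
DP table:
           d    f    d
      0    1    2    3
  a   1    1    2    3
  a   2    2    2    3
  c   3    3    3    3
  c   4    4    4    4
  c   5    5    5    5
  b   6    6    6    6
Edit distance = dp[6][3] = 6

6


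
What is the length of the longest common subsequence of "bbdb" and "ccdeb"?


LCS of "bbdb" and "ccdeb"
DP table:
           c    c    d    e    b
      0    0    0    0    0    0
  b   0    0    0    0    0    1
  b   0    0    0    0    0    1
  d   0    0    0    1    1    1
  b   0    0    0    1    1    2
LCS length = dp[4][5] = 2

2


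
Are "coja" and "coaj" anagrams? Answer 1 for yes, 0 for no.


Strings: "coja", "coaj"
Sorted first:  acjo
Sorted second: acjo
Sorted forms match => anagrams

1


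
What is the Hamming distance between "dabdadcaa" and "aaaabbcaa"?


Comparing "dabdadcaa" and "aaaabbcaa" position by position:
  Position 0: 'd' vs 'a' => differ
  Position 1: 'a' vs 'a' => same
  Position 2: 'b' vs 'a' => differ
  Position 3: 'd' vs 'a' => differ
  Position 4: 'a' vs 'b' => differ
  Position 5: 'd' vs 'b' => differ
  Position 6: 'c' vs 'c' => same
  Position 7: 'a' vs 'a' => same
  Position 8: 'a' vs 'a' => same
Total differences (Hamming distance): 5

5


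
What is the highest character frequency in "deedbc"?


Input: deedbc
Character counts:
  'b': 1
  'c': 1
  'd': 2
  'e': 2
Maximum frequency: 2

2


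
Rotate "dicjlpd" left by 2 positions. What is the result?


Input: "dicjlpd", rotate left by 2
First 2 characters: "di"
Remaining characters: "cjlpd"
Concatenate remaining + first: "cjlpd" + "di" = "cjlpddi"

cjlpddi


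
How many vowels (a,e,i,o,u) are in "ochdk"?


Input: ochdk
Checking each character:
  'o' at position 0: vowel (running total: 1)
  'c' at position 1: consonant
  'h' at position 2: consonant
  'd' at position 3: consonant
  'k' at position 4: consonant
Total vowels: 1

1


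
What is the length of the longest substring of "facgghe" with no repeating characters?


Input: "facgghe"
Sliding window (track last position of each char):
  Position 0 ('f'): window [0,0] length 1 -- new best
  Position 1 ('a'): window [0,1] length 2 -- new best
  Position 2 ('c'): window [0,2] length 3 -- new best
  Position 3 ('g'): window [0,3] length 4 -- new best
  Position 4 ('g'): repeat (last at 3), move window start to 4
  Position 4 ('g'): window [4,4] length 1
  Position 5 ('h'): window [4,5] length 2
  Position 6 ('e'): window [4,6] length 3
Longest substring with no repeats: "facg" with length 4

4


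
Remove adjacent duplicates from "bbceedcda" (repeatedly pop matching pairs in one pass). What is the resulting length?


Input: bbceedcda
Stack-based adjacent duplicate removal:
  Read 'b': push. Stack: b
  Read 'b': matches stack top 'b' => pop. Stack: (empty)
  Read 'c': push. Stack: c
  Read 'e': push. Stack: ce
  Read 'e': matches stack top 'e' => pop. Stack: c
  Read 'd': push. Stack: cd
  Read 'c': push. Stack: cdc
  Read 'd': push. Stack: cdcd
  Read 'a': push. Stack: cdcda
Final stack: "cdcda" (length 5)

5


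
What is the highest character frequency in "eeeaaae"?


Input: eeeaaae
Character counts:
  'a': 3
  'e': 4
Maximum frequency: 4

4


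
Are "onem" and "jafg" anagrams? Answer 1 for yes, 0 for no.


Strings: "onem", "jafg"
Sorted first:  emno
Sorted second: afgj
Differ at position 0: 'e' vs 'a' => not anagrams

0


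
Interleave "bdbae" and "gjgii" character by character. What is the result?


Interleaving "bdbae" and "gjgii":
  Position 0: 'b' from first, 'g' from second => "bg"
  Position 1: 'd' from first, 'j' from second => "dj"
  Position 2: 'b' from first, 'g' from second => "bg"
  Position 3: 'a' from first, 'i' from second => "ai"
  Position 4: 'e' from first, 'i' from second => "ei"
Result: bgdjbgaiei

bgdjbgaiei


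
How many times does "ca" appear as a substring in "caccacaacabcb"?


Searching for "ca" in "caccacaacabcb"
Scanning each position:
  Position 0: "ca" => MATCH
  Position 1: "ac" => no
  Position 2: "cc" => no
  Position 3: "ca" => MATCH
  Position 4: "ac" => no
  Position 5: "ca" => MATCH
  Position 6: "aa" => no
  Position 7: "ac" => no
  Position 8: "ca" => MATCH
  Position 9: "ab" => no
  Position 10: "bc" => no
  Position 11: "cb" => no
Total occurrences: 4

4


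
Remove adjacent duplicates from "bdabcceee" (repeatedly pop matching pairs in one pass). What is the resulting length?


Input: bdabcceee
Stack-based adjacent duplicate removal:
  Read 'b': push. Stack: b
  Read 'd': push. Stack: bd
  Read 'a': push. Stack: bda
  Read 'b': push. Stack: bdab
  Read 'c': push. Stack: bdabc
  Read 'c': matches stack top 'c' => pop. Stack: bdab
  Read 'e': push. Stack: bdabe
  Read 'e': matches stack top 'e' => pop. Stack: bdab
  Read 'e': push. Stack: bdabe
Final stack: "bdabe" (length 5)

5


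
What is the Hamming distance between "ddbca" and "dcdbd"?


Comparing "ddbca" and "dcdbd" position by position:
  Position 0: 'd' vs 'd' => same
  Position 1: 'd' vs 'c' => differ
  Position 2: 'b' vs 'd' => differ
  Position 3: 'c' vs 'b' => differ
  Position 4: 'a' vs 'd' => differ
Total differences (Hamming distance): 4

4


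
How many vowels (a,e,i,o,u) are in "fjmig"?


Input: fjmig
Checking each character:
  'f' at position 0: consonant
  'j' at position 1: consonant
  'm' at position 2: consonant
  'i' at position 3: vowel (running total: 1)
  'g' at position 4: consonant
Total vowels: 1

1


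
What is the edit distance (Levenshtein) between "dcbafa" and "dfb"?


Computing edit distance: "dcbafa" -> "dfb"
DP table:
           d    f    b
      0    1    2    3
  d   1    0    1    2
  c   2    1    1    2
  b   3    2    2    1
  a   4    3    3    2
  f   5    4    3    3
  a   6    5    4    4
Edit distance = dp[6][3] = 4

4


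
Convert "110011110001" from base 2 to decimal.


Input: "110011110001" in base 2
Positional expansion:
  Digit '1' (value 1) x 2^11 = 2048
  Digit '1' (value 1) x 2^10 = 1024
  Digit '0' (value 0) x 2^9 = 0
  Digit '0' (value 0) x 2^8 = 0
  Digit '1' (value 1) x 2^7 = 128
  Digit '1' (value 1) x 2^6 = 64
  Digit '1' (value 1) x 2^5 = 32
  Digit '1' (value 1) x 2^4 = 16
  Digit '0' (value 0) x 2^3 = 0
  Digit '0' (value 0) x 2^2 = 0
  Digit '0' (value 0) x 2^1 = 0
  Digit '1' (value 1) x 2^0 = 1
Sum = 3313

3313


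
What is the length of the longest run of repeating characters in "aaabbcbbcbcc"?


Input: "aaabbcbbcbcc"
Scanning for longest run:
  Position 1 ('a'): continues run of 'a', length=2
  Position 2 ('a'): continues run of 'a', length=3
  Position 3 ('b'): new char, reset run to 1
  Position 4 ('b'): continues run of 'b', length=2
  Position 5 ('c'): new char, reset run to 1
  Position 6 ('b'): new char, reset run to 1
  Position 7 ('b'): continues run of 'b', length=2
  Position 8 ('c'): new char, reset run to 1
  Position 9 ('b'): new char, reset run to 1
  Position 10 ('c'): new char, reset run to 1
  Position 11 ('c'): continues run of 'c', length=2
Longest run: 'a' with length 3

3


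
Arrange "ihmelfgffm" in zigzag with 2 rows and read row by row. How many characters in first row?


Zigzag "ihmelfgffm" into 2 rows:
Placing characters:
  'i' => row 0
  'h' => row 1
  'm' => row 0
  'e' => row 1
  'l' => row 0
  'f' => row 1
  'g' => row 0
  'f' => row 1
  'f' => row 0
  'm' => row 1
Rows:
  Row 0: "imlgf"
  Row 1: "heffm"
First row length: 5

5


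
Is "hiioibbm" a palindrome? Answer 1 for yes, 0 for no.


Input: hiioibbm
Reversed: mbbioiih
  Compare pos 0 ('h') with pos 7 ('m'): MISMATCH
  Compare pos 1 ('i') with pos 6 ('b'): MISMATCH
  Compare pos 2 ('i') with pos 5 ('b'): MISMATCH
  Compare pos 3 ('o') with pos 4 ('i'): MISMATCH
Result: not a palindrome

0


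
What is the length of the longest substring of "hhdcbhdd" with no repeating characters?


Input: "hhdcbhdd"
Sliding window (track last position of each char):
  Position 0 ('h'): window [0,0] length 1 -- new best
  Position 1 ('h'): repeat (last at 0), move window start to 1
  Position 1 ('h'): window [1,1] length 1
  Position 2 ('d'): window [1,2] length 2 -- new best
  Position 3 ('c'): window [1,3] length 3 -- new best
  Position 4 ('b'): window [1,4] length 4 -- new best
  Position 5 ('h'): repeat (last at 1), move window start to 2
  Position 5 ('h'): window [2,5] length 4
  Position 6 ('d'): repeat (last at 2), move window start to 3
  Position 6 ('d'): window [3,6] length 4
  Position 7 ('d'): repeat (last at 6), move window start to 7
  Position 7 ('d'): window [7,7] length 1
Longest substring with no repeats: "hdcb" with length 4

4


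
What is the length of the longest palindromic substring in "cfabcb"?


Input: "cfabcb"
Checking substrings for palindromes:
  [3:6] "bcb" (len 3) => palindrome
Longest palindromic substring: "bcb" with length 3

3


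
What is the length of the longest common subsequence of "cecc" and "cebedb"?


LCS of "cecc" and "cebedb"
DP table:
           c    e    b    e    d    b
      0    0    0    0    0    0    0
  c   0    1    1    1    1    1    1
  e   0    1    2    2    2    2    2
  c   0    1    2    2    2    2    2
  c   0    1    2    2    2    2    2
LCS length = dp[4][6] = 2

2


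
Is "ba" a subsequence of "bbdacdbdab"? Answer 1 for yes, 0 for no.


Check if "ba" is a subsequence of "bbdacdbdab"
Greedy scan:
  Position 0 ('b'): matches sub[0] = 'b'
  Position 1 ('b'): no match needed
  Position 2 ('d'): no match needed
  Position 3 ('a'): matches sub[1] = 'a'
  Position 4 ('c'): no match needed
  Position 5 ('d'): no match needed
  Position 6 ('b'): no match needed
  Position 7 ('d'): no match needed
  Position 8 ('a'): no match needed
  Position 9 ('b'): no match needed
All 2 characters matched => is a subsequence

1


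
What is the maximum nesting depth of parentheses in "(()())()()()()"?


Input: "(()())()()()()"
Tracking depth:
  Position 0 '(': depth becomes 1
  Position 1 '(': depth becomes 2
  Position 2 ')': depth becomes 1
  Position 3 '(': depth becomes 2
  Position 4 ')': depth becomes 1
  Position 5 ')': depth becomes 0
  Position 6 '(': depth becomes 1
  Position 7 ')': depth becomes 0
  Position 8 '(': depth becomes 1
  Position 9 ')': depth becomes 0
  Position 10 '(': depth becomes 1
  Position 11 ')': depth becomes 0
  Position 12 '(': depth becomes 1
  Position 13 ')': depth becomes 0
Maximum depth reached: 2

2


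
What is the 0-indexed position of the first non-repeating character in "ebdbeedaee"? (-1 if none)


Input: ebdbeedaee
Character frequencies:
  'a': 1
  'b': 2
  'd': 2
  'e': 5
Scanning left to right for freq == 1:
  Position 0 ('e'): freq=5, skip
  Position 1 ('b'): freq=2, skip
  Position 2 ('d'): freq=2, skip
  Position 3 ('b'): freq=2, skip
  Position 4 ('e'): freq=5, skip
  Position 5 ('e'): freq=5, skip
  Position 6 ('d'): freq=2, skip
  Position 7 ('a'): unique! => answer = 7

7


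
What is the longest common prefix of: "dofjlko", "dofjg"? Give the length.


Words: dofjlko, dofjg
  Position 0: all 'd' => match
  Position 1: all 'o' => match
  Position 2: all 'f' => match
  Position 3: all 'j' => match
  Position 4: ('l', 'g') => mismatch, stop
LCP = "dofj" (length 4)

4


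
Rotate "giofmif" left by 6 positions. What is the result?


Input: "giofmif", rotate left by 6
First 6 characters: "giofmi"
Remaining characters: "f"
Concatenate remaining + first: "f" + "giofmi" = "fgiofmi"

fgiofmi


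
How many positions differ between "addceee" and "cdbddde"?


Comparing "addceee" and "cdbddde" position by position:
  Position 0: 'a' vs 'c' => DIFFER
  Position 1: 'd' vs 'd' => same
  Position 2: 'd' vs 'b' => DIFFER
  Position 3: 'c' vs 'd' => DIFFER
  Position 4: 'e' vs 'd' => DIFFER
  Position 5: 'e' vs 'd' => DIFFER
  Position 6: 'e' vs 'e' => same
Positions that differ: 5

5


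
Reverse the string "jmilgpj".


Input: jmilgpj
Reading characters right to left:
  Position 6: 'j'
  Position 5: 'p'
  Position 4: 'g'
  Position 3: 'l'
  Position 2: 'i'
  Position 1: 'm'
  Position 0: 'j'
Reversed: jpglimj

jpglimj


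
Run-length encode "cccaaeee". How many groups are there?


Input: cccaaeee
Scanning for consecutive runs:
  Group 1: 'c' x 3 (positions 0-2)
  Group 2: 'a' x 2 (positions 3-4)
  Group 3: 'e' x 3 (positions 5-7)
Total groups: 3

3


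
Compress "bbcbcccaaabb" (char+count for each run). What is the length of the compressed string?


Input: bbcbcccaaabb
Runs:
  'b' x 2 => "b2"
  'c' x 1 => "c1"
  'b' x 1 => "b1"
  'c' x 3 => "c3"
  'a' x 3 => "a3"
  'b' x 2 => "b2"
Compressed: "b2c1b1c3a3b2"
Compressed length: 12

12


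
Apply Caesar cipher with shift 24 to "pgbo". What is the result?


Caesar cipher: shift "pgbo" by 24
  'p' (pos 15) + 24 = pos 13 = 'n'
  'g' (pos 6) + 24 = pos 4 = 'e'
  'b' (pos 1) + 24 = pos 25 = 'z'
  'o' (pos 14) + 24 = pos 12 = 'm'
Result: nezm

nezm


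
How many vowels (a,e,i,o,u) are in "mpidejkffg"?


Input: mpidejkffg
Checking each character:
  'm' at position 0: consonant
  'p' at position 1: consonant
  'i' at position 2: vowel (running total: 1)
  'd' at position 3: consonant
  'e' at position 4: vowel (running total: 2)
  'j' at position 5: consonant
  'k' at position 6: consonant
  'f' at position 7: consonant
  'f' at position 8: consonant
  'g' at position 9: consonant
Total vowels: 2

2


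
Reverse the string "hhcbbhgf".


Input: hhcbbhgf
Reading characters right to left:
  Position 7: 'f'
  Position 6: 'g'
  Position 5: 'h'
  Position 4: 'b'
  Position 3: 'b'
  Position 2: 'c'
  Position 1: 'h'
  Position 0: 'h'
Reversed: fghbbchh

fghbbchh


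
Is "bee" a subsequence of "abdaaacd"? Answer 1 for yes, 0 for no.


Check if "bee" is a subsequence of "abdaaacd"
Greedy scan:
  Position 0 ('a'): no match needed
  Position 1 ('b'): matches sub[0] = 'b'
  Position 2 ('d'): no match needed
  Position 3 ('a'): no match needed
  Position 4 ('a'): no match needed
  Position 5 ('a'): no match needed
  Position 6 ('c'): no match needed
  Position 7 ('d'): no match needed
Only matched 1/3 characters => not a subsequence

0


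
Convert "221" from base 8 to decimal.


Input: "221" in base 8
Positional expansion:
  Digit '2' (value 2) x 8^2 = 128
  Digit '2' (value 2) x 8^1 = 16
  Digit '1' (value 1) x 8^0 = 1
Sum = 145

145


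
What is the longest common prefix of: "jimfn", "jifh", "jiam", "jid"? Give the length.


Words: jimfn, jifh, jiam, jid
  Position 0: all 'j' => match
  Position 1: all 'i' => match
  Position 2: ('m', 'f', 'a', 'd') => mismatch, stop
LCP = "ji" (length 2)

2


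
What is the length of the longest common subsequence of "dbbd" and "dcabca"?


LCS of "dbbd" and "dcabca"
DP table:
           d    c    a    b    c    a
      0    0    0    0    0    0    0
  d   0    1    1    1    1    1    1
  b   0    1    1    1    2    2    2
  b   0    1    1    1    2    2    2
  d   0    1    1    1    2    2    2
LCS length = dp[4][6] = 2

2


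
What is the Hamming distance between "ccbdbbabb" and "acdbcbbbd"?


Comparing "ccbdbbabb" and "acdbcbbbd" position by position:
  Position 0: 'c' vs 'a' => differ
  Position 1: 'c' vs 'c' => same
  Position 2: 'b' vs 'd' => differ
  Position 3: 'd' vs 'b' => differ
  Position 4: 'b' vs 'c' => differ
  Position 5: 'b' vs 'b' => same
  Position 6: 'a' vs 'b' => differ
  Position 7: 'b' vs 'b' => same
  Position 8: 'b' vs 'd' => differ
Total differences (Hamming distance): 6

6


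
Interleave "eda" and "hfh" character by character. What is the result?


Interleaving "eda" and "hfh":
  Position 0: 'e' from first, 'h' from second => "eh"
  Position 1: 'd' from first, 'f' from second => "df"
  Position 2: 'a' from first, 'h' from second => "ah"
Result: ehdfah

ehdfah


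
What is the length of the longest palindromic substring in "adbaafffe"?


Input: "adbaafffe"
Checking substrings for palindromes:
  [5:8] "fff" (len 3) => palindrome
  [3:5] "aa" (len 2) => palindrome
  [5:7] "ff" (len 2) => palindrome
  [6:8] "ff" (len 2) => palindrome
Longest palindromic substring: "fff" with length 3

3


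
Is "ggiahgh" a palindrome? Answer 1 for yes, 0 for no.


Input: ggiahgh
Reversed: hghaigg
  Compare pos 0 ('g') with pos 6 ('h'): MISMATCH
  Compare pos 1 ('g') with pos 5 ('g'): match
  Compare pos 2 ('i') with pos 4 ('h'): MISMATCH
Result: not a palindrome

0


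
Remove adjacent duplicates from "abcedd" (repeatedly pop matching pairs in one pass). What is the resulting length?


Input: abcedd
Stack-based adjacent duplicate removal:
  Read 'a': push. Stack: a
  Read 'b': push. Stack: ab
  Read 'c': push. Stack: abc
  Read 'e': push. Stack: abce
  Read 'd': push. Stack: abced
  Read 'd': matches stack top 'd' => pop. Stack: abce
Final stack: "abce" (length 4)

4


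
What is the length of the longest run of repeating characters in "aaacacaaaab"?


Input: "aaacacaaaab"
Scanning for longest run:
  Position 1 ('a'): continues run of 'a', length=2
  Position 2 ('a'): continues run of 'a', length=3
  Position 3 ('c'): new char, reset run to 1
  Position 4 ('a'): new char, reset run to 1
  Position 5 ('c'): new char, reset run to 1
  Position 6 ('a'): new char, reset run to 1
  Position 7 ('a'): continues run of 'a', length=2
  Position 8 ('a'): continues run of 'a', length=3
  Position 9 ('a'): continues run of 'a', length=4
  Position 10 ('b'): new char, reset run to 1
Longest run: 'a' with length 4

4


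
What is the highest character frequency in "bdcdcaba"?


Input: bdcdcaba
Character counts:
  'a': 2
  'b': 2
  'c': 2
  'd': 2
Maximum frequency: 2

2


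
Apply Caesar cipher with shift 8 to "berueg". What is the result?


Caesar cipher: shift "berueg" by 8
  'b' (pos 1) + 8 = pos 9 = 'j'
  'e' (pos 4) + 8 = pos 12 = 'm'
  'r' (pos 17) + 8 = pos 25 = 'z'
  'u' (pos 20) + 8 = pos 2 = 'c'
  'e' (pos 4) + 8 = pos 12 = 'm'
  'g' (pos 6) + 8 = pos 14 = 'o'
Result: jmzcmo

jmzcmo


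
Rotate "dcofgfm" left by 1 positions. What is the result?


Input: "dcofgfm", rotate left by 1
First 1 characters: "d"
Remaining characters: "cofgfm"
Concatenate remaining + first: "cofgfm" + "d" = "cofgfmd"

cofgfmd


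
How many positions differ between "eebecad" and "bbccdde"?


Comparing "eebecad" and "bbccdde" position by position:
  Position 0: 'e' vs 'b' => DIFFER
  Position 1: 'e' vs 'b' => DIFFER
  Position 2: 'b' vs 'c' => DIFFER
  Position 3: 'e' vs 'c' => DIFFER
  Position 4: 'c' vs 'd' => DIFFER
  Position 5: 'a' vs 'd' => DIFFER
  Position 6: 'd' vs 'e' => DIFFER
Positions that differ: 7

7


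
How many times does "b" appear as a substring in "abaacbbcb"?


Searching for "b" in "abaacbbcb"
Scanning each position:
  Position 0: "a" => no
  Position 1: "b" => MATCH
  Position 2: "a" => no
  Position 3: "a" => no
  Position 4: "c" => no
  Position 5: "b" => MATCH
  Position 6: "b" => MATCH
  Position 7: "c" => no
  Position 8: "b" => MATCH
Total occurrences: 4

4


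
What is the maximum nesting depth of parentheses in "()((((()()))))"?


Input: "()((((()()))))"
Tracking depth:
  Position 0 '(': depth becomes 1
  Position 1 ')': depth becomes 0
  Position 2 '(': depth becomes 1
  Position 3 '(': depth becomes 2
  Position 4 '(': depth becomes 3
  Position 5 '(': depth becomes 4
  Position 6 '(': depth becomes 5
  Position 7 ')': depth becomes 4
  Position 8 '(': depth becomes 5
  Position 9 ')': depth becomes 4
  Position 10 ')': depth becomes 3
  Position 11 ')': depth becomes 2
  Position 12 ')': depth becomes 1
  Position 13 ')': depth becomes 0
Maximum depth reached: 5

5


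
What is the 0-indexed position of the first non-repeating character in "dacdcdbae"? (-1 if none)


Input: dacdcdbae
Character frequencies:
  'a': 2
  'b': 1
  'c': 2
  'd': 3
  'e': 1
Scanning left to right for freq == 1:
  Position 0 ('d'): freq=3, skip
  Position 1 ('a'): freq=2, skip
  Position 2 ('c'): freq=2, skip
  Position 3 ('d'): freq=3, skip
  Position 4 ('c'): freq=2, skip
  Position 5 ('d'): freq=3, skip
  Position 6 ('b'): unique! => answer = 6

6


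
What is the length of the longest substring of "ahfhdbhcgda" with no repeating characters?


Input: "ahfhdbhcgda"
Sliding window (track last position of each char):
  Position 0 ('a'): window [0,0] length 1 -- new best
  Position 1 ('h'): window [0,1] length 2 -- new best
  Position 2 ('f'): window [0,2] length 3 -- new best
  Position 3 ('h'): repeat (last at 1), move window start to 2
  Position 3 ('h'): window [2,3] length 2
  Position 4 ('d'): window [2,4] length 3
  Position 5 ('b'): window [2,5] length 4 -- new best
  Position 6 ('h'): repeat (last at 3), move window start to 4
  Position 6 ('h'): window [4,6] length 3
  Position 7 ('c'): window [4,7] length 4
  Position 8 ('g'): window [4,8] length 5 -- new best
  Position 9 ('d'): repeat (last at 4), move window start to 5
  Position 9 ('d'): window [5,9] length 5
  Position 10 ('a'): window [5,10] length 6 -- new best
Longest substring with no repeats: "bhcgda" with length 6

6


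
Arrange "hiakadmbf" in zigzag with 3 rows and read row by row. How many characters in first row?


Zigzag "hiakadmbf" into 3 rows:
Placing characters:
  'h' => row 0
  'i' => row 1
  'a' => row 2
  'k' => row 1
  'a' => row 0
  'd' => row 1
  'm' => row 2
  'b' => row 1
  'f' => row 0
Rows:
  Row 0: "haf"
  Row 1: "ikdb"
  Row 2: "am"
First row length: 3

3


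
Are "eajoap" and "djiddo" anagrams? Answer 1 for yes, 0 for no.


Strings: "eajoap", "djiddo"
Sorted first:  aaejop
Sorted second: dddijo
Differ at position 0: 'a' vs 'd' => not anagrams

0


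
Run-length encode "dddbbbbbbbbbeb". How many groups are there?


Input: dddbbbbbbbbbeb
Scanning for consecutive runs:
  Group 1: 'd' x 3 (positions 0-2)
  Group 2: 'b' x 9 (positions 3-11)
  Group 3: 'e' x 1 (positions 12-12)
  Group 4: 'b' x 1 (positions 13-13)
Total groups: 4

4


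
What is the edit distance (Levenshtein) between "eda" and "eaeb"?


Computing edit distance: "eda" -> "eaeb"
DP table:
           e    a    e    b
      0    1    2    3    4
  e   1    0    1    2    3
  d   2    1    1    2    3
  a   3    2    1    2    3
Edit distance = dp[3][4] = 3

3


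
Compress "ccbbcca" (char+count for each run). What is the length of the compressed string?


Input: ccbbcca
Runs:
  'c' x 2 => "c2"
  'b' x 2 => "b2"
  'c' x 2 => "c2"
  'a' x 1 => "a1"
Compressed: "c2b2c2a1"
Compressed length: 8

8


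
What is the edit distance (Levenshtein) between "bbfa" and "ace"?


Computing edit distance: "bbfa" -> "ace"
DP table:
           a    c    e
      0    1    2    3
  b   1    1    2    3
  b   2    2    2    3
  f   3    3    3    3
  a   4    3    4    4
Edit distance = dp[4][3] = 4

4


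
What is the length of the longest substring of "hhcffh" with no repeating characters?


Input: "hhcffh"
Sliding window (track last position of each char):
  Position 0 ('h'): window [0,0] length 1 -- new best
  Position 1 ('h'): repeat (last at 0), move window start to 1
  Position 1 ('h'): window [1,1] length 1
  Position 2 ('c'): window [1,2] length 2 -- new best
  Position 3 ('f'): window [1,3] length 3 -- new best
  Position 4 ('f'): repeat (last at 3), move window start to 4
  Position 4 ('f'): window [4,4] length 1
  Position 5 ('h'): window [4,5] length 2
Longest substring with no repeats: "hcf" with length 3

3


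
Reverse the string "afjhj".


Input: afjhj
Reading characters right to left:
  Position 4: 'j'
  Position 3: 'h'
  Position 2: 'j'
  Position 1: 'f'
  Position 0: 'a'
Reversed: jhjfa

jhjfa


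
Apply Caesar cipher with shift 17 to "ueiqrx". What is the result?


Caesar cipher: shift "ueiqrx" by 17
  'u' (pos 20) + 17 = pos 11 = 'l'
  'e' (pos 4) + 17 = pos 21 = 'v'
  'i' (pos 8) + 17 = pos 25 = 'z'
  'q' (pos 16) + 17 = pos 7 = 'h'
  'r' (pos 17) + 17 = pos 8 = 'i'
  'x' (pos 23) + 17 = pos 14 = 'o'
Result: lvzhio

lvzhio


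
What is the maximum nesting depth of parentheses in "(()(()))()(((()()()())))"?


Input: "(()(()))()(((()()()())))"
Tracking depth:
  Position 0 '(': depth becomes 1
  Position 1 '(': depth becomes 2
  Position 2 ')': depth becomes 1
  Position 3 '(': depth becomes 2
  Position 4 '(': depth becomes 3
  Position 5 ')': depth becomes 2
  Position 6 ')': depth becomes 1
  Position 7 ')': depth becomes 0
  Position 8 '(': depth becomes 1
  Position 9 ')': depth becomes 0
  Position 10 '(': depth becomes 1
  Position 11 '(': depth becomes 2
  Position 12 '(': depth becomes 3
  Position 13 '(': depth becomes 4
  Position 14 ')': depth becomes 3
  Position 15 '(': depth becomes 4
  Position 16 ')': depth becomes 3
  Position 17 '(': depth becomes 4
  Position 18 ')': depth becomes 3
  Position 19 '(': depth becomes 4
  Position 20 ')': depth becomes 3
  Position 21 ')': depth becomes 2
  Position 22 ')': depth becomes 1
  Position 23 ')': depth becomes 0
Maximum depth reached: 4

4


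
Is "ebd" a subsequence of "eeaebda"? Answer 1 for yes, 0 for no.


Check if "ebd" is a subsequence of "eeaebda"
Greedy scan:
  Position 0 ('e'): matches sub[0] = 'e'
  Position 1 ('e'): no match needed
  Position 2 ('a'): no match needed
  Position 3 ('e'): no match needed
  Position 4 ('b'): matches sub[1] = 'b'
  Position 5 ('d'): matches sub[2] = 'd'
  Position 6 ('a'): no match needed
All 3 characters matched => is a subsequence

1


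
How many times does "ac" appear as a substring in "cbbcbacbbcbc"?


Searching for "ac" in "cbbcbacbbcbc"
Scanning each position:
  Position 0: "cb" => no
  Position 1: "bb" => no
  Position 2: "bc" => no
  Position 3: "cb" => no
  Position 4: "ba" => no
  Position 5: "ac" => MATCH
  Position 6: "cb" => no
  Position 7: "bb" => no
  Position 8: "bc" => no
  Position 9: "cb" => no
  Position 10: "bc" => no
Total occurrences: 1

1


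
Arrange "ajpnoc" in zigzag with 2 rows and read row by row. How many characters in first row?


Zigzag "ajpnoc" into 2 rows:
Placing characters:
  'a' => row 0
  'j' => row 1
  'p' => row 0
  'n' => row 1
  'o' => row 0
  'c' => row 1
Rows:
  Row 0: "apo"
  Row 1: "jnc"
First row length: 3

3


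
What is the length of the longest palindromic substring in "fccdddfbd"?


Input: "fccdddfbd"
Checking substrings for palindromes:
  [3:6] "ddd" (len 3) => palindrome
  [1:3] "cc" (len 2) => palindrome
  [3:5] "dd" (len 2) => palindrome
  [4:6] "dd" (len 2) => palindrome
Longest palindromic substring: "ddd" with length 3

3


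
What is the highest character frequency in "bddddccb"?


Input: bddddccb
Character counts:
  'b': 2
  'c': 2
  'd': 4
Maximum frequency: 4

4


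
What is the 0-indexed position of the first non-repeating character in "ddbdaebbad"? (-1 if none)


Input: ddbdaebbad
Character frequencies:
  'a': 2
  'b': 3
  'd': 4
  'e': 1
Scanning left to right for freq == 1:
  Position 0 ('d'): freq=4, skip
  Position 1 ('d'): freq=4, skip
  Position 2 ('b'): freq=3, skip
  Position 3 ('d'): freq=4, skip
  Position 4 ('a'): freq=2, skip
  Position 5 ('e'): unique! => answer = 5

5


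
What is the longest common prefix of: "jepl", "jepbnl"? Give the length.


Words: jepl, jepbnl
  Position 0: all 'j' => match
  Position 1: all 'e' => match
  Position 2: all 'p' => match
  Position 3: ('l', 'b') => mismatch, stop
LCP = "jep" (length 3)

3


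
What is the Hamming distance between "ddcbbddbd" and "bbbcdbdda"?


Comparing "ddcbbddbd" and "bbbcdbdda" position by position:
  Position 0: 'd' vs 'b' => differ
  Position 1: 'd' vs 'b' => differ
  Position 2: 'c' vs 'b' => differ
  Position 3: 'b' vs 'c' => differ
  Position 4: 'b' vs 'd' => differ
  Position 5: 'd' vs 'b' => differ
  Position 6: 'd' vs 'd' => same
  Position 7: 'b' vs 'd' => differ
  Position 8: 'd' vs 'a' => differ
Total differences (Hamming distance): 8

8


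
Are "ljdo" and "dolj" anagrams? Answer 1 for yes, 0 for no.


Strings: "ljdo", "dolj"
Sorted first:  djlo
Sorted second: djlo
Sorted forms match => anagrams

1


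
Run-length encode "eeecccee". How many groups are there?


Input: eeecccee
Scanning for consecutive runs:
  Group 1: 'e' x 3 (positions 0-2)
  Group 2: 'c' x 3 (positions 3-5)
  Group 3: 'e' x 2 (positions 6-7)
Total groups: 3

3


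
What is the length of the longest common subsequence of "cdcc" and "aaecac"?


LCS of "cdcc" and "aaecac"
DP table:
           a    a    e    c    a    c
      0    0    0    0    0    0    0
  c   0    0    0    0    1    1    1
  d   0    0    0    0    1    1    1
  c   0    0    0    0    1    1    2
  c   0    0    0    0    1    1    2
LCS length = dp[4][6] = 2

2


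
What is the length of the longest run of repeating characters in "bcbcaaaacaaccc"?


Input: "bcbcaaaacaaccc"
Scanning for longest run:
  Position 1 ('c'): new char, reset run to 1
  Position 2 ('b'): new char, reset run to 1
  Position 3 ('c'): new char, reset run to 1
  Position 4 ('a'): new char, reset run to 1
  Position 5 ('a'): continues run of 'a', length=2
  Position 6 ('a'): continues run of 'a', length=3
  Position 7 ('a'): continues run of 'a', length=4
  Position 8 ('c'): new char, reset run to 1
  Position 9 ('a'): new char, reset run to 1
  Position 10 ('a'): continues run of 'a', length=2
  Position 11 ('c'): new char, reset run to 1
  Position 12 ('c'): continues run of 'c', length=2
  Position 13 ('c'): continues run of 'c', length=3
Longest run: 'a' with length 4

4


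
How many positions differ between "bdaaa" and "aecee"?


Comparing "bdaaa" and "aecee" position by position:
  Position 0: 'b' vs 'a' => DIFFER
  Position 1: 'd' vs 'e' => DIFFER
  Position 2: 'a' vs 'c' => DIFFER
  Position 3: 'a' vs 'e' => DIFFER
  Position 4: 'a' vs 'e' => DIFFER
Positions that differ: 5

5


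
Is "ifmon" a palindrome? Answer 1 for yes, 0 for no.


Input: ifmon
Reversed: nomfi
  Compare pos 0 ('i') with pos 4 ('n'): MISMATCH
  Compare pos 1 ('f') with pos 3 ('o'): MISMATCH
Result: not a palindrome

0


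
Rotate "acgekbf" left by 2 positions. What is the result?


Input: "acgekbf", rotate left by 2
First 2 characters: "ac"
Remaining characters: "gekbf"
Concatenate remaining + first: "gekbf" + "ac" = "gekbfac"

gekbfac


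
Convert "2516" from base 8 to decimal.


Input: "2516" in base 8
Positional expansion:
  Digit '2' (value 2) x 8^3 = 1024
  Digit '5' (value 5) x 8^2 = 320
  Digit '1' (value 1) x 8^1 = 8
  Digit '6' (value 6) x 8^0 = 6
Sum = 1358

1358


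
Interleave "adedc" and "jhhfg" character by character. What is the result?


Interleaving "adedc" and "jhhfg":
  Position 0: 'a' from first, 'j' from second => "aj"
  Position 1: 'd' from first, 'h' from second => "dh"
  Position 2: 'e' from first, 'h' from second => "eh"
  Position 3: 'd' from first, 'f' from second => "df"
  Position 4: 'c' from first, 'g' from second => "cg"
Result: ajdhehdfcg

ajdhehdfcg


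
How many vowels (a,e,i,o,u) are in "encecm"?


Input: encecm
Checking each character:
  'e' at position 0: vowel (running total: 1)
  'n' at position 1: consonant
  'c' at position 2: consonant
  'e' at position 3: vowel (running total: 2)
  'c' at position 4: consonant
  'm' at position 5: consonant
Total vowels: 2

2


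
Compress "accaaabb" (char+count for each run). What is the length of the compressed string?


Input: accaaabb
Runs:
  'a' x 1 => "a1"
  'c' x 2 => "c2"
  'a' x 3 => "a3"
  'b' x 2 => "b2"
Compressed: "a1c2a3b2"
Compressed length: 8

8


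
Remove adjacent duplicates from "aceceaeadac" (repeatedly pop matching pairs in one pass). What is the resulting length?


Input: aceceaeadac
Stack-based adjacent duplicate removal:
  Read 'a': push. Stack: a
  Read 'c': push. Stack: ac
  Read 'e': push. Stack: ace
  Read 'c': push. Stack: acec
  Read 'e': push. Stack: acece
  Read 'a': push. Stack: acecea
  Read 'e': push. Stack: aceceae
  Read 'a': push. Stack: aceceaea
  Read 'd': push. Stack: aceceaead
  Read 'a': push. Stack: aceceaeada
  Read 'c': push. Stack: aceceaeadac
Final stack: "aceceaeadac" (length 11)

11


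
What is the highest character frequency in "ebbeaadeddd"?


Input: ebbeaadeddd
Character counts:
  'a': 2
  'b': 2
  'd': 4
  'e': 3
Maximum frequency: 4

4


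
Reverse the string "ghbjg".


Input: ghbjg
Reading characters right to left:
  Position 4: 'g'
  Position 3: 'j'
  Position 2: 'b'
  Position 1: 'h'
  Position 0: 'g'
Reversed: gjbhg

gjbhg


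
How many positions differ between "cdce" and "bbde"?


Comparing "cdce" and "bbde" position by position:
  Position 0: 'c' vs 'b' => DIFFER
  Position 1: 'd' vs 'b' => DIFFER
  Position 2: 'c' vs 'd' => DIFFER
  Position 3: 'e' vs 'e' => same
Positions that differ: 3

3


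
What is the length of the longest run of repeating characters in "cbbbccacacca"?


Input: "cbbbccacacca"
Scanning for longest run:
  Position 1 ('b'): new char, reset run to 1
  Position 2 ('b'): continues run of 'b', length=2
  Position 3 ('b'): continues run of 'b', length=3
  Position 4 ('c'): new char, reset run to 1
  Position 5 ('c'): continues run of 'c', length=2
  Position 6 ('a'): new char, reset run to 1
  Position 7 ('c'): new char, reset run to 1
  Position 8 ('a'): new char, reset run to 1
  Position 9 ('c'): new char, reset run to 1
  Position 10 ('c'): continues run of 'c', length=2
  Position 11 ('a'): new char, reset run to 1
Longest run: 'b' with length 3

3


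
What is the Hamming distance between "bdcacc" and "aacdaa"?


Comparing "bdcacc" and "aacdaa" position by position:
  Position 0: 'b' vs 'a' => differ
  Position 1: 'd' vs 'a' => differ
  Position 2: 'c' vs 'c' => same
  Position 3: 'a' vs 'd' => differ
  Position 4: 'c' vs 'a' => differ
  Position 5: 'c' vs 'a' => differ
Total differences (Hamming distance): 5

5


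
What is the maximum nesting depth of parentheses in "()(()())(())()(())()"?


Input: "()(()())(())()(())()"
Tracking depth:
  Position 0 '(': depth becomes 1
  Position 1 ')': depth becomes 0
  Position 2 '(': depth becomes 1
  Position 3 '(': depth becomes 2
  Position 4 ')': depth becomes 1
  Position 5 '(': depth becomes 2
  Position 6 ')': depth becomes 1
  Position 7 ')': depth becomes 0
  Position 8 '(': depth becomes 1
  Position 9 '(': depth becomes 2
  Position 10 ')': depth becomes 1
  Position 11 ')': depth becomes 0
  Position 12 '(': depth becomes 1
  Position 13 ')': depth becomes 0
  Position 14 '(': depth becomes 1
  Position 15 '(': depth becomes 2
  Position 16 ')': depth becomes 1
  Position 17 ')': depth becomes 0
  Position 18 '(': depth becomes 1
  Position 19 ')': depth becomes 0
Maximum depth reached: 2

2


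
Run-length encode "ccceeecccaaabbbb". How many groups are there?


Input: ccceeecccaaabbbb
Scanning for consecutive runs:
  Group 1: 'c' x 3 (positions 0-2)
  Group 2: 'e' x 3 (positions 3-5)
  Group 3: 'c' x 3 (positions 6-8)
  Group 4: 'a' x 3 (positions 9-11)
  Group 5: 'b' x 4 (positions 12-15)
Total groups: 5

5


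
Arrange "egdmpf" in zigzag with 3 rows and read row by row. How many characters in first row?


Zigzag "egdmpf" into 3 rows:
Placing characters:
  'e' => row 0
  'g' => row 1
  'd' => row 2
  'm' => row 1
  'p' => row 0
  'f' => row 1
Rows:
  Row 0: "ep"
  Row 1: "gmf"
  Row 2: "d"
First row length: 2

2


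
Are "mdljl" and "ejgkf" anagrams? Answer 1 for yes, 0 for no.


Strings: "mdljl", "ejgkf"
Sorted first:  djllm
Sorted second: efgjk
Differ at position 0: 'd' vs 'e' => not anagrams

0


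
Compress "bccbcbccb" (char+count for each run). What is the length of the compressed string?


Input: bccbcbccb
Runs:
  'b' x 1 => "b1"
  'c' x 2 => "c2"
  'b' x 1 => "b1"
  'c' x 1 => "c1"
  'b' x 1 => "b1"
  'c' x 2 => "c2"
  'b' x 1 => "b1"
Compressed: "b1c2b1c1b1c2b1"
Compressed length: 14

14


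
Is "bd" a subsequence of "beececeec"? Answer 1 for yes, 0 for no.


Check if "bd" is a subsequence of "beececeec"
Greedy scan:
  Position 0 ('b'): matches sub[0] = 'b'
  Position 1 ('e'): no match needed
  Position 2 ('e'): no match needed
  Position 3 ('c'): no match needed
  Position 4 ('e'): no match needed
  Position 5 ('c'): no match needed
  Position 6 ('e'): no match needed
  Position 7 ('e'): no match needed
  Position 8 ('c'): no match needed
Only matched 1/2 characters => not a subsequence

0


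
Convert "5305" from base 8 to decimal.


Input: "5305" in base 8
Positional expansion:
  Digit '5' (value 5) x 8^3 = 2560
  Digit '3' (value 3) x 8^2 = 192
  Digit '0' (value 0) x 8^1 = 0
  Digit '5' (value 5) x 8^0 = 5
Sum = 2757

2757
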